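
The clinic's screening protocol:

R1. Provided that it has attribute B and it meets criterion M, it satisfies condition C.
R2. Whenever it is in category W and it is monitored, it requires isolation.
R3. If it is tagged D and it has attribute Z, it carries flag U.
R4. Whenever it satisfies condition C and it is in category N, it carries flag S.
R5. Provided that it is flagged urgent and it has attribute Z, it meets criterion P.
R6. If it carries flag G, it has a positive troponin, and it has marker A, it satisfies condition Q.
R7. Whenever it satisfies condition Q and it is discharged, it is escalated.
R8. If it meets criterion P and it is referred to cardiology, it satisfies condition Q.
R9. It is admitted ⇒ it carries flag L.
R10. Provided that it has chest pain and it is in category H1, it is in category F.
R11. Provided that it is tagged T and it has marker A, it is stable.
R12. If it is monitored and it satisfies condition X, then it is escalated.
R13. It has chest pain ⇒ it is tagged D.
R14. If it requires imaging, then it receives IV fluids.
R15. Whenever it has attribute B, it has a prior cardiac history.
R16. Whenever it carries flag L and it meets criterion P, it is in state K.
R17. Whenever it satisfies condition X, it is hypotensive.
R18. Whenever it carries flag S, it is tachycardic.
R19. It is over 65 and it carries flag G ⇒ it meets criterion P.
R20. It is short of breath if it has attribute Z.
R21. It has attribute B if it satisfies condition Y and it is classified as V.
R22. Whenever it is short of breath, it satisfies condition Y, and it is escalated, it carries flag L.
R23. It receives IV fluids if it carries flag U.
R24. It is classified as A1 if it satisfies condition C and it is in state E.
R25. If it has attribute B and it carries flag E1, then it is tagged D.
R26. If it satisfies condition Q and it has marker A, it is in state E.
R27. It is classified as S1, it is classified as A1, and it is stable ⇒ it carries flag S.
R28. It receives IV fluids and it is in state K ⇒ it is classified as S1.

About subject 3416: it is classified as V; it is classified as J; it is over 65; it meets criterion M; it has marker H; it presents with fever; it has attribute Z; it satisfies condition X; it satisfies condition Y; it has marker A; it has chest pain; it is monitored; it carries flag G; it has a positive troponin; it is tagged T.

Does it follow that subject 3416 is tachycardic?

Yes

By R6 (it carries flag G, it has a positive troponin, it has marker A): it satisfies condition Q.
By R11 (it is tagged T, it has marker A): it is stable.
By R12 (it is monitored, it satisfies condition X): it is escalated.
By R13 (it has chest pain): it is tagged D.
By R19 (it is over 65, it carries flag G): it meets criterion P.
By R20 (it has attribute Z): it is short of breath.
By R21 (it satisfies condition Y, it is classified as V): it has attribute B.
By R22 (it is short of breath, it satisfies condition Y, it is escalated): it carries flag L.
By R26 (it satisfies condition Q, it has marker A): it is in state E.
By R1 (it has attribute B, it meets criterion M): it satisfies condition C.
By R3 (it is tagged D, it has attribute Z): it carries flag U.
By R16 (it carries flag L, it meets criterion P): it is in state K.
By R23 (it carries flag U): it receives IV fluids.
By R24 (it satisfies condition C, it is in state E): it is classified as A1.
By R28 (it receives IV fluids, it is in state K): it is classified as S1.
By R27 (it is classified as S1, it is classified as A1, it is stable): it carries flag S.
By R18 (it carries flag S): it is tachycardic.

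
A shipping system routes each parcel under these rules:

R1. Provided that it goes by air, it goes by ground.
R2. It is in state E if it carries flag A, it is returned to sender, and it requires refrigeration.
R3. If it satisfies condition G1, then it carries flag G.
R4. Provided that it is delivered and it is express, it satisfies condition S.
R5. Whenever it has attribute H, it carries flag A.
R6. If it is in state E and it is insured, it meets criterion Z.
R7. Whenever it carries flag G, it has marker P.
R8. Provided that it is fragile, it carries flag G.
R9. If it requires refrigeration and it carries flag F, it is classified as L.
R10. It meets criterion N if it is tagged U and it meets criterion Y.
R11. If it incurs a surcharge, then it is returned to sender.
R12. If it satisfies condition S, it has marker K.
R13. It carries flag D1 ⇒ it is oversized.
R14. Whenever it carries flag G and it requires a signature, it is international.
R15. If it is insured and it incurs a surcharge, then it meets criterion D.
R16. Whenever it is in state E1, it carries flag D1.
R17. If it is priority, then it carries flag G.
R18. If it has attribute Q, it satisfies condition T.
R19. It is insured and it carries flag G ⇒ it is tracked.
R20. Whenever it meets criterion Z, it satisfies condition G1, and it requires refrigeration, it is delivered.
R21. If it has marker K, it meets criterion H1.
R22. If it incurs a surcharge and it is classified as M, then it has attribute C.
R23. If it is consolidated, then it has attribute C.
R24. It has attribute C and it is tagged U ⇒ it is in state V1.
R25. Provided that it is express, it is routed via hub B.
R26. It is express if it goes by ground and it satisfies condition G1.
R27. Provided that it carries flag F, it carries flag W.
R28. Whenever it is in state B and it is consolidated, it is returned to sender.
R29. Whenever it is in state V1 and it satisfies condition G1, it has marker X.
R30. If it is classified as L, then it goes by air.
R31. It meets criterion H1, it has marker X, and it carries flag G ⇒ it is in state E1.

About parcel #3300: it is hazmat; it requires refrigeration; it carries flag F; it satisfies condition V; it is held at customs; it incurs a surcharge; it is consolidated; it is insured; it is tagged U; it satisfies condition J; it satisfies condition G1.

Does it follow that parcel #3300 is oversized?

No

Forward chaining from the given facts derives: carries flag G, has marker P, is classified as L, is returned to sender, meets criterion D, is tracked, has attribute C, is in state V1, carries flag W, has marker X, goes by air, goes by ground, is express, is routed via hub B.
The only rule concluding "it is oversized" is R13, which needs "it carries flag D1"; that is never established.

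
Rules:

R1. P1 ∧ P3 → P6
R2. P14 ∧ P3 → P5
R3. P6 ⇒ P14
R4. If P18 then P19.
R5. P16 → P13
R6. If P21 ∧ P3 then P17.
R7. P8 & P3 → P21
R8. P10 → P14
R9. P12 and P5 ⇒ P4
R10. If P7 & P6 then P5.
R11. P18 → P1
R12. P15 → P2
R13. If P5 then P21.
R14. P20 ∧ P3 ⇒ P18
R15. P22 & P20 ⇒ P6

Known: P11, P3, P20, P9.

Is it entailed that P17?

P18  (by R14: P20, P3)
P1  (by R11: P18)
P6  (by R1: P1, P3)
P14  (by R3: P6)
P5  (by R2: P14, P3)
P21  (by R13: P5)
P17  (by R6: P21, P3)

Yes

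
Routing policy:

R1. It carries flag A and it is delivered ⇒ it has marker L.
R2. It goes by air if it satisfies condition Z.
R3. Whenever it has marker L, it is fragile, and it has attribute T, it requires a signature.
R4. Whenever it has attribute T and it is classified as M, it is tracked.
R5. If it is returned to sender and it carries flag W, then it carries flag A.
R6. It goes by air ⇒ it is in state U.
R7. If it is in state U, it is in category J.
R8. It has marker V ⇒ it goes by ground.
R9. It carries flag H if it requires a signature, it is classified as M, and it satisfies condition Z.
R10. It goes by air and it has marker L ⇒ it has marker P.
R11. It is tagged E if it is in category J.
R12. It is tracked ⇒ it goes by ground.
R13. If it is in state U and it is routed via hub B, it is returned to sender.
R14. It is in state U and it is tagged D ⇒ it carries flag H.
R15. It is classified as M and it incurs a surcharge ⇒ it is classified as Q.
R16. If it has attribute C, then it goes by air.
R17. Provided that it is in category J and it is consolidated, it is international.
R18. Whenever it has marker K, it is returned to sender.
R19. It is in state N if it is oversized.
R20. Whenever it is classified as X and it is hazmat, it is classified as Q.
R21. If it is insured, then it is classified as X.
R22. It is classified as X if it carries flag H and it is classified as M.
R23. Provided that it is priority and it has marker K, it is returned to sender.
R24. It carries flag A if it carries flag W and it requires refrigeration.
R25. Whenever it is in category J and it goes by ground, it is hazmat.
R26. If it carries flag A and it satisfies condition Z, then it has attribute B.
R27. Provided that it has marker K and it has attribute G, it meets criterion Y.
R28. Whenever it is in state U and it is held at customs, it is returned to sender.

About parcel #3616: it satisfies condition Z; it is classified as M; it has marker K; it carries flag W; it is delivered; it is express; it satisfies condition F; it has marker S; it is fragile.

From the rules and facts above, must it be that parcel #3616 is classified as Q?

No

Forward chaining from the given facts derives: goes by air, is in state U, is in category J, is tagged E, is returned to sender, carries flag A, has attribute B, has marker L, has marker P.
Rules concluding "it is classified as Q": R15 needs "it incurs a surcharge"; R20 needs "it is classified as X" — none of these are established.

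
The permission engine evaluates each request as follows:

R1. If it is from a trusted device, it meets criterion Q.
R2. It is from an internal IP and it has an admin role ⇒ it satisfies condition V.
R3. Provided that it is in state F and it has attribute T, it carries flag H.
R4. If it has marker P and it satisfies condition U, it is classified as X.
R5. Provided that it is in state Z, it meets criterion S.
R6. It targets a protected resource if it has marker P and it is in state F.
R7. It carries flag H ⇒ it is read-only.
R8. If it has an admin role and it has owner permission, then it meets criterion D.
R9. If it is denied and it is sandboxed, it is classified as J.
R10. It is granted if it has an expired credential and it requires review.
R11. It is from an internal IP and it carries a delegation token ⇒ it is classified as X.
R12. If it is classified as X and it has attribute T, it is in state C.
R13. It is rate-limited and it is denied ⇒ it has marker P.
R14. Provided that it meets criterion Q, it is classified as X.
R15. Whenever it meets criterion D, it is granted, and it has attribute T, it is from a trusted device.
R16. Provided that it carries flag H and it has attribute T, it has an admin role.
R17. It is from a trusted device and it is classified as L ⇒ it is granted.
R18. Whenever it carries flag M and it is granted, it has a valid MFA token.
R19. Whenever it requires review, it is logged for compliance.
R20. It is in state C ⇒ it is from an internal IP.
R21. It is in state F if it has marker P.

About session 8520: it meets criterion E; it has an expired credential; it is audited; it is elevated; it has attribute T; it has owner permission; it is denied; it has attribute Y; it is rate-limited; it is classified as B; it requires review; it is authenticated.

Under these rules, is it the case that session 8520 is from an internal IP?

By R10 (it has an expired credential, it requires review): it is granted.
By R13 (it is rate-limited, it is denied): it has marker P.
By R21 (it has marker P): it is in state F.
By R3 (it is in state F, it has attribute T): it carries flag H.
By R16 (it carries flag H, it has attribute T): it has an admin role.
By R8 (it has an admin role, it has owner permission): it meets criterion D.
By R15 (it meets criterion D, it is granted, it has attribute T): it is from a trusted device.
By R1 (it is from a trusted device): it meets criterion Q.
By R14 (it meets criterion Q): it is classified as X.
By R12 (it is classified as X, it has attribute T): it is in state C.
By R20 (it is in state C): it is from an internal IP.

Yes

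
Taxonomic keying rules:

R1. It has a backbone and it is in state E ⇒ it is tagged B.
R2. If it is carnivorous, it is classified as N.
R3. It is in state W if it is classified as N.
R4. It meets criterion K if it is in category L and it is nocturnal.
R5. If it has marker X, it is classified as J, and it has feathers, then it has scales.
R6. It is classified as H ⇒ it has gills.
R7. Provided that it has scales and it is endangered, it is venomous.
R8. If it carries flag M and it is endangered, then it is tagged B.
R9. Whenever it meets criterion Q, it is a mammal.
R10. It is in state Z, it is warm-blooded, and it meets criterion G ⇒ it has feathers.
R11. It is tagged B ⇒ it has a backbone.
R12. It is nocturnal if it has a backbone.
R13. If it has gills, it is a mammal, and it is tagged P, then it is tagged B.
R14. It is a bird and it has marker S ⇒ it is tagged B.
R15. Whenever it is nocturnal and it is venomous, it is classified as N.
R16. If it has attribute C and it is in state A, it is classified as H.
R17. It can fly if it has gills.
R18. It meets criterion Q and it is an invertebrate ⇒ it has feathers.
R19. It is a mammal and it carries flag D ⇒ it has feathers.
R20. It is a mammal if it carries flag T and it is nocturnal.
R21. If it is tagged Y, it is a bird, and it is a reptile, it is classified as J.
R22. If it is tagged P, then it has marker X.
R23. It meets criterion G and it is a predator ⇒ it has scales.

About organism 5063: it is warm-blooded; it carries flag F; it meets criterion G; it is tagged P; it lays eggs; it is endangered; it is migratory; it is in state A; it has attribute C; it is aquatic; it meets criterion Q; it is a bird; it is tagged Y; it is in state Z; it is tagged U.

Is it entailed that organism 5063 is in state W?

Forward chaining from the given facts derives: is a mammal, has feathers, is classified as H, has marker X, has gills, is tagged B, can fly, has a backbone, is nocturnal.
The only rule concluding "it is in state W" is R3, which needs "it is classified as N"; that is never established.

No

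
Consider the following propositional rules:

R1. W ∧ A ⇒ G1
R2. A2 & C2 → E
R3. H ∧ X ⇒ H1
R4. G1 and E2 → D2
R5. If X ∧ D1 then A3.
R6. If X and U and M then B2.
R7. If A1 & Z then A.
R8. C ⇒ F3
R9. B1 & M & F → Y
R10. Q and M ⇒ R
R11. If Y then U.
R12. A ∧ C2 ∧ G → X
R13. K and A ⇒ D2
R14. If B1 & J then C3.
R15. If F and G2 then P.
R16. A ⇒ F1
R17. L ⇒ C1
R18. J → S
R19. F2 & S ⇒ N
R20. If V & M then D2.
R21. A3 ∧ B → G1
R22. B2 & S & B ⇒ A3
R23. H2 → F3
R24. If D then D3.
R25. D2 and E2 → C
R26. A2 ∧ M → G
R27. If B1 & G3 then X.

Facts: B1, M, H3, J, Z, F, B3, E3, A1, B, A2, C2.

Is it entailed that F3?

No

Forward chaining from the given facts derives: E, A, Y, U, C3, F1, S, G, X, B2, A3, G1.
Rules concluding F3: R8 needs C; R23 needs H2 — none of these are established.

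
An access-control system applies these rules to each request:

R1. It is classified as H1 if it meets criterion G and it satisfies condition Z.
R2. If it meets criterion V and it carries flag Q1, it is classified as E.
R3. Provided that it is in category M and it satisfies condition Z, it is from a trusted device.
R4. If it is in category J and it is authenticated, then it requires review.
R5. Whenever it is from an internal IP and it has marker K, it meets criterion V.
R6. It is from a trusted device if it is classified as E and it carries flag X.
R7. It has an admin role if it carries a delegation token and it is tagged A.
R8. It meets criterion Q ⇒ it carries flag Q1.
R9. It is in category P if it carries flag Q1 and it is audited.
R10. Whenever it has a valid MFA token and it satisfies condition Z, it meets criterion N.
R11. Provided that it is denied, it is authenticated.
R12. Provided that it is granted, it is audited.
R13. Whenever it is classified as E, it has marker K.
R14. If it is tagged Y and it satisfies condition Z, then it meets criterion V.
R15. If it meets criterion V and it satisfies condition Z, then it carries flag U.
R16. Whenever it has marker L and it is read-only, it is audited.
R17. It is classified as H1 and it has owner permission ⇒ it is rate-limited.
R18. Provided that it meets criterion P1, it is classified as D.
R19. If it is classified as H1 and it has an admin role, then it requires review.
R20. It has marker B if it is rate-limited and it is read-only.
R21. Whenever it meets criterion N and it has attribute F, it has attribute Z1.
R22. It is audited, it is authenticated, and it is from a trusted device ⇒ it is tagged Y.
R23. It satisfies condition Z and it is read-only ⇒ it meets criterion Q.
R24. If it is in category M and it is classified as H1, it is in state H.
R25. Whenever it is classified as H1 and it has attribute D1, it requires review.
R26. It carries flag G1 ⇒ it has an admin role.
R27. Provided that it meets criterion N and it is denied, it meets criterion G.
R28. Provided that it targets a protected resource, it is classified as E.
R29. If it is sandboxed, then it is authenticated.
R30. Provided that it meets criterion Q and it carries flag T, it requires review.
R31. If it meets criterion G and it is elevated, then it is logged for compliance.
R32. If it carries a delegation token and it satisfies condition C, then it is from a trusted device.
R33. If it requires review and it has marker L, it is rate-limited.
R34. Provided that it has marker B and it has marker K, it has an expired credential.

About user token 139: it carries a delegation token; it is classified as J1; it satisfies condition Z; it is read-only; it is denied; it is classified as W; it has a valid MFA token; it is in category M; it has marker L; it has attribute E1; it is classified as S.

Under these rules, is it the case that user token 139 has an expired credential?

Forward chaining from the given facts derives: is from a trusted device, meets criterion N, is authenticated, is audited, is tagged Y, meets criterion Q, meets criterion G, is classified as H1, carries flag Q1, is in category P, meets criterion V, carries flag U, is in state H, is classified as E, has marker K.
The only rule concluding "it has an expired credential" is R34, which needs "it has marker B"; that is never established.

No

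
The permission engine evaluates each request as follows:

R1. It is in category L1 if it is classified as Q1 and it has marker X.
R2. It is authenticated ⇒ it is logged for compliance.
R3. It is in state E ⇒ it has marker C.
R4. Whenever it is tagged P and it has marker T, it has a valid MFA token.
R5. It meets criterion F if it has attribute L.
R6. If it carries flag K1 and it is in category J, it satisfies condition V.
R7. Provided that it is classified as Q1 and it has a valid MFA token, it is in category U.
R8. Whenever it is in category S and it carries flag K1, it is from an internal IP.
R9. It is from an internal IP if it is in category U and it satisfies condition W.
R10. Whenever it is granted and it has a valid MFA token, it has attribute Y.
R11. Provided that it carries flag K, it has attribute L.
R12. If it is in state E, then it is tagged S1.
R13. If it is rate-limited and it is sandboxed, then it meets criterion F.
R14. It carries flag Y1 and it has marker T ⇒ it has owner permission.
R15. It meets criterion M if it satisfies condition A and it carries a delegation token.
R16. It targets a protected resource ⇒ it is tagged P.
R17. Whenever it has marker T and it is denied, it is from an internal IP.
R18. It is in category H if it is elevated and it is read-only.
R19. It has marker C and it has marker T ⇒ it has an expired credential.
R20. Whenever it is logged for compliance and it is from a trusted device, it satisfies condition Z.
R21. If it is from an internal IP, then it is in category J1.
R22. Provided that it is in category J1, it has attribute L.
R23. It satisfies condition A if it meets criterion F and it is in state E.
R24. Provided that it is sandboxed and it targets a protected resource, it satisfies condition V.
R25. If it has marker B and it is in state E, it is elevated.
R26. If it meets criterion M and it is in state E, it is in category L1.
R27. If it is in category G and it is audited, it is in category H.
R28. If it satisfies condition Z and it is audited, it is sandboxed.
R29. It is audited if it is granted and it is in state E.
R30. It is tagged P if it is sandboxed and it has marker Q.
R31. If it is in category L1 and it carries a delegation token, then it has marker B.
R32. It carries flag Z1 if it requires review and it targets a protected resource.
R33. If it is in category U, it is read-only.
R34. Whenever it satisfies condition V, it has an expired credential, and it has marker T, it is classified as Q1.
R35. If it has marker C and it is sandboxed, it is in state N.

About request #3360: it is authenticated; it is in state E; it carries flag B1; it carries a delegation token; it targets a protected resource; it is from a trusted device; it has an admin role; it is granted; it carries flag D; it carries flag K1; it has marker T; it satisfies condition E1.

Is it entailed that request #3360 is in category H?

No

Forward chaining from the given facts derives: is logged for compliance, has marker C, is tagged S1, is tagged P, has an expired credential, satisfies condition Z, is audited, has a valid MFA token, has attribute Y, is sandboxed, is in state N, satisfies condition V, is classified as Q1, is in category U, is read-only.
Rules concluding "it is in category H": R18 needs "it is elevated"; R27 needs "it is in category G" — none of these are established.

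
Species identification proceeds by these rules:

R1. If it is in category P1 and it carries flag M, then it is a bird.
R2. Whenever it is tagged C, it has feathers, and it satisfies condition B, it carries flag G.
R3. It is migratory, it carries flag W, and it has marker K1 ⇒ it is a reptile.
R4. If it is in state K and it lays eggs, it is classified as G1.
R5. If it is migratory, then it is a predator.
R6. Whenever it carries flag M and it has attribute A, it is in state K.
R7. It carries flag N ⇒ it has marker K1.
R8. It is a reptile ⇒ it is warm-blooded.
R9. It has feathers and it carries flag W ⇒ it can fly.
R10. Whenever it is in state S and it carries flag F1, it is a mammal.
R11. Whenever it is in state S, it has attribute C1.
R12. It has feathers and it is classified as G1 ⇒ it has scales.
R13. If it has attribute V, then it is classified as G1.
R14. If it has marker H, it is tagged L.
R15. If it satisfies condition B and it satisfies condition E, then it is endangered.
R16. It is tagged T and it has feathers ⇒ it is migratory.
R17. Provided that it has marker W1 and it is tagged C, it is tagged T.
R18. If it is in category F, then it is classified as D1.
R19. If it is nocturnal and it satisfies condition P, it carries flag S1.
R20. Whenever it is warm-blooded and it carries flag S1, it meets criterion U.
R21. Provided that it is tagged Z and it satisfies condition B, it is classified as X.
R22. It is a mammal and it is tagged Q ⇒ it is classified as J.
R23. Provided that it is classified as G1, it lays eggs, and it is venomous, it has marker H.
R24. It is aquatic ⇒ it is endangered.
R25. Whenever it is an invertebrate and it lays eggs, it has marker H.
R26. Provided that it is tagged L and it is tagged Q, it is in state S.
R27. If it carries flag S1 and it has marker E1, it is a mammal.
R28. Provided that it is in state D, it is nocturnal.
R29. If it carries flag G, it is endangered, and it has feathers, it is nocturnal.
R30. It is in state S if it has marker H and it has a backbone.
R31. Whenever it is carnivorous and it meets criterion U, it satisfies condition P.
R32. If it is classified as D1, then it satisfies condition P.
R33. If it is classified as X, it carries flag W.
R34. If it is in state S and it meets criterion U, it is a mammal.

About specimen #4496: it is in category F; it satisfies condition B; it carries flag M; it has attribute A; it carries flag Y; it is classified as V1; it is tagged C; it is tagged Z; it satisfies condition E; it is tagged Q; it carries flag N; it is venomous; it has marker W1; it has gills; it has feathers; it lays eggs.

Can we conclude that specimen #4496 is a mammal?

By R2 (it is tagged C, it has feathers, it satisfies condition B): it carries flag G.
By R6 (it carries flag M, it has attribute A): it is in state K.
By R7 (it carries flag N): it has marker K1.
By R15 (it satisfies condition B, it satisfies condition E): it is endangered.
By R17 (it has marker W1, it is tagged C): it is tagged T.
By R18 (it is in category F): it is classified as D1.
By R21 (it is tagged Z, it satisfies condition B): it is classified as X.
By R29 (it carries flag G, it is endangered, it has feathers): it is nocturnal.
By R32 (it is classified as D1): it satisfies condition P.
By R33 (it is classified as X): it carries flag W.
By R4 (it is in state K, it lays eggs): it is classified as G1.
By R16 (it is tagged T, it has feathers): it is migratory.
By R19 (it is nocturnal, it satisfies condition P): it carries flag S1.
By R23 (it is classified as G1, it lays eggs, it is venomous): it has marker H.
By R3 (it is migratory, it carries flag W, it has marker K1): it is a reptile.
By R8 (it is a reptile): it is warm-blooded.
By R14 (it has marker H): it is tagged L.
By R20 (it is warm-blooded, it carries flag S1): it meets criterion U.
By R26 (it is tagged L, it is tagged Q): it is in state S.
By R34 (it is in state S, it meets criterion U): it is a mammal.

Yes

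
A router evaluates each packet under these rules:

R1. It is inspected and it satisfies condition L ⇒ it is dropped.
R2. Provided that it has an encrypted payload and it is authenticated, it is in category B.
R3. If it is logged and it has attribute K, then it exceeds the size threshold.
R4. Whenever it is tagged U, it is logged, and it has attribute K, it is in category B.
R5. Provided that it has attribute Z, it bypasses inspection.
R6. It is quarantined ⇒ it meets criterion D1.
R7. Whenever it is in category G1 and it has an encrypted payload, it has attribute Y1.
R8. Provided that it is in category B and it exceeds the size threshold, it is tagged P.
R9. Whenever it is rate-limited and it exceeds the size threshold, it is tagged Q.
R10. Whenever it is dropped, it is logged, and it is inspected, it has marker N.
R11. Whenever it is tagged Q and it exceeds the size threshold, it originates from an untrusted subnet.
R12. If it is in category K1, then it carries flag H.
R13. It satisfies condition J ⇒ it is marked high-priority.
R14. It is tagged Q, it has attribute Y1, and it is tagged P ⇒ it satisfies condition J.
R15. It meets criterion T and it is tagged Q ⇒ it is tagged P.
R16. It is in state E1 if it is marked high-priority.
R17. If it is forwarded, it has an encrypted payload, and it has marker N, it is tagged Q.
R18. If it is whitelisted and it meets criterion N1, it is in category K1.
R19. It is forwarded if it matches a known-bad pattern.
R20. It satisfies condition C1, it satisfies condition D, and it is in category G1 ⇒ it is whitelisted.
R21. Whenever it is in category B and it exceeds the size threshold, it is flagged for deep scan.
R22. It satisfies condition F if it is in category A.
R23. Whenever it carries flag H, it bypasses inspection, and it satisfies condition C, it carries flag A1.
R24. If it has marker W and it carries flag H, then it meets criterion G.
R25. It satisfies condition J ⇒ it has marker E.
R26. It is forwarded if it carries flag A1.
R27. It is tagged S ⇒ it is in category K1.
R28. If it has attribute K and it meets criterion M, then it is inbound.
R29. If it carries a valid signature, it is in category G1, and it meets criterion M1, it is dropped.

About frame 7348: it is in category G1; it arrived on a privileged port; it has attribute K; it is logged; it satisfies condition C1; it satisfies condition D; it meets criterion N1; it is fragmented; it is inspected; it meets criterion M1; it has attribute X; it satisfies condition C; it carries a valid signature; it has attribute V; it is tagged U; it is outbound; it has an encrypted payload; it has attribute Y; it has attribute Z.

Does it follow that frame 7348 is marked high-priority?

By R3 (it is logged, it has attribute K): it exceeds the size threshold.
By R4 (it is tagged U, it is logged, it has attribute K): it is in category B.
By R5 (it has attribute Z): it bypasses inspection.
By R7 (it is in category G1, it has an encrypted payload): it has attribute Y1.
By R8 (it is in category B, it exceeds the size threshold): it is tagged P.
By R20 (it satisfies condition C1, it satisfies condition D, it is in category G1): it is whitelisted.
By R29 (it carries a valid signature, it is in category G1, it meets criterion M1): it is dropped.
By R10 (it is dropped, it is logged, it is inspected): it has marker N.
By R18 (it is whitelisted, it meets criterion N1): it is in category K1.
By R12 (it is in category K1): it carries flag H.
By R23 (it carries flag H, it bypasses inspection, it satisfies condition C): it carries flag A1.
By R26 (it carries flag A1): it is forwarded.
By R17 (it is forwarded, it has an encrypted payload, it has marker N): it is tagged Q.
By R14 (it is tagged Q, it has attribute Y1, it is tagged P): it satisfies condition J.
By R13 (it satisfies condition J): it is marked high-priority.

Yes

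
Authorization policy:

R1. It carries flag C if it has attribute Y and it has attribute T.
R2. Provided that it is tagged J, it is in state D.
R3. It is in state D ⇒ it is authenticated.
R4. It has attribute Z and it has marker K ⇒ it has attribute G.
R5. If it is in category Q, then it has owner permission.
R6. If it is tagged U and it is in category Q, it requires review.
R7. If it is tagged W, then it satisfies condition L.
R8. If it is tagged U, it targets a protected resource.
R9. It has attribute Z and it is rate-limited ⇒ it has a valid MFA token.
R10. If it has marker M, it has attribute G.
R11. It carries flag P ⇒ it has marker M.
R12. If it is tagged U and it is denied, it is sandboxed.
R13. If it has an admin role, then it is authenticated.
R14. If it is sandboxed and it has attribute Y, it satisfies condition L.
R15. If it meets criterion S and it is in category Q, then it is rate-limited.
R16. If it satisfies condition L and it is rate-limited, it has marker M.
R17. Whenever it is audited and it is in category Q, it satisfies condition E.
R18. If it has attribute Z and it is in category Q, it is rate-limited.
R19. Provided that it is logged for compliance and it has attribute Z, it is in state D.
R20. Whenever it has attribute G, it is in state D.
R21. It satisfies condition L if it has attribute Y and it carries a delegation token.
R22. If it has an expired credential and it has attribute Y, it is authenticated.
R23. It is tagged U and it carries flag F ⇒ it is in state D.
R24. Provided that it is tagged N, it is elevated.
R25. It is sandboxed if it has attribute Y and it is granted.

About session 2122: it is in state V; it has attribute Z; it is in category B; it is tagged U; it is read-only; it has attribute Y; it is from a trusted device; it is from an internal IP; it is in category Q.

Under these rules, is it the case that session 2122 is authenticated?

No

Forward chaining from the given facts derives: has owner permission, requires review, targets a protected resource, is rate-limited, has a valid MFA token.
Rules concluding "it is authenticated": R3 needs "it is in state D"; R13 needs "it has an admin role"; R22 needs "it has an expired credential" — none of these are established.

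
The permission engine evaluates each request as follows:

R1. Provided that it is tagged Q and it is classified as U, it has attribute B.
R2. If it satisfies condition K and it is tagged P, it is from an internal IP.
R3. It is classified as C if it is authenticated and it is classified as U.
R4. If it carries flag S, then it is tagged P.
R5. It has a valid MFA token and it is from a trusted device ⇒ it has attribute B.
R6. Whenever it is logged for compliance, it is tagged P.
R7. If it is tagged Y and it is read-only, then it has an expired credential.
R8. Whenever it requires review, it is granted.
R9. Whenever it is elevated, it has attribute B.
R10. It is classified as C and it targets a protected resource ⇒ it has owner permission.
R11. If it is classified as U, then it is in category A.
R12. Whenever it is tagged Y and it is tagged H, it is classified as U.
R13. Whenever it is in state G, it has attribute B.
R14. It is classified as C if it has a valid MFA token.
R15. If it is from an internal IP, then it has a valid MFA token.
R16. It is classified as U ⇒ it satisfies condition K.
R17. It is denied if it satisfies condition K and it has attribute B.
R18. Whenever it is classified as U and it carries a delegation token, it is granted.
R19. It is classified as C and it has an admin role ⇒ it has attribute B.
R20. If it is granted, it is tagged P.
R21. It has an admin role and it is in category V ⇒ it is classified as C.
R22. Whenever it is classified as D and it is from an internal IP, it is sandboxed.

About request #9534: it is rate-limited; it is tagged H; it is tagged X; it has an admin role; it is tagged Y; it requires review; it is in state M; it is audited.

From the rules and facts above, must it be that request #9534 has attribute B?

Yes

By R8 (it requires review): it is granted.
By R12 (it is tagged Y, it is tagged H): it is classified as U.
By R16 (it is classified as U): it satisfies condition K.
By R20 (it is granted): it is tagged P.
By R2 (it satisfies condition K, it is tagged P): it is from an internal IP.
By R15 (it is from an internal IP): it has a valid MFA token.
By R14 (it has a valid MFA token): it is classified as C.
By R19 (it is classified as C, it has an admin role): it has attribute B.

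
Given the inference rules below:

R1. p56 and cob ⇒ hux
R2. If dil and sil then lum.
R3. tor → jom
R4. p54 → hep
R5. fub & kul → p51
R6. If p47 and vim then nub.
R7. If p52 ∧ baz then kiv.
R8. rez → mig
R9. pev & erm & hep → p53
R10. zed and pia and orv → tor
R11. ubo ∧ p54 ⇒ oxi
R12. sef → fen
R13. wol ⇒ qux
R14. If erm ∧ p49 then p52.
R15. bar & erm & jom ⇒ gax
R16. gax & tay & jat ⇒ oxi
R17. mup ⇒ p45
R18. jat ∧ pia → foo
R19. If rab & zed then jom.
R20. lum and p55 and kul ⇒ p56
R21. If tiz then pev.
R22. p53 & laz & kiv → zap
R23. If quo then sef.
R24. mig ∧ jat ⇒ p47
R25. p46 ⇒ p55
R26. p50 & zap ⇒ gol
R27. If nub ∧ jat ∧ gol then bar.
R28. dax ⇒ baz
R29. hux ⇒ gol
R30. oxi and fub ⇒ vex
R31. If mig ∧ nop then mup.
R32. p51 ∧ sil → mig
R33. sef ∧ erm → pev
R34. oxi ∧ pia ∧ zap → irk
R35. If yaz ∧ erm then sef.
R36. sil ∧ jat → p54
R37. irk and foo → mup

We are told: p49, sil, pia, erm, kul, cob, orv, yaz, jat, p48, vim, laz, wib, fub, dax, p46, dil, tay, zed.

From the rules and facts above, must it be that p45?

Yes

lum  (by R2: dil, sil)
p51  (by R5: fub, kul)
tor  (by R10: zed, pia, orv)
p52  (by R14: erm, p49)
foo  (by R18: jat, pia)
p55  (by R25: p46)
baz  (by R28: dax)
mig  (by R32: p51, sil)
sef  (by R35: yaz, erm)
p54  (by R36: sil, jat)
jom  (by R3: tor)
hep  (by R4: p54)
kiv  (by R7: p52, baz)
p56  (by R20: lum, p55, kul)
p47  (by R24: mig, jat)
pev  (by R33: sef, erm)
hux  (by R1: p56, cob)
nub  (by R6: p47, vim)
p53  (by R9: pev, erm, hep)
zap  (by R22: p53, laz, kiv)
gol  (by R29: hux)
bar  (by R27: nub, jat, gol)
gax  (by R15: bar, erm, jom)
oxi  (by R16: gax, tay, jat)
irk  (by R34: oxi, pia, zap)
mup  (by R37: irk, foo)
p45  (by R17: mup)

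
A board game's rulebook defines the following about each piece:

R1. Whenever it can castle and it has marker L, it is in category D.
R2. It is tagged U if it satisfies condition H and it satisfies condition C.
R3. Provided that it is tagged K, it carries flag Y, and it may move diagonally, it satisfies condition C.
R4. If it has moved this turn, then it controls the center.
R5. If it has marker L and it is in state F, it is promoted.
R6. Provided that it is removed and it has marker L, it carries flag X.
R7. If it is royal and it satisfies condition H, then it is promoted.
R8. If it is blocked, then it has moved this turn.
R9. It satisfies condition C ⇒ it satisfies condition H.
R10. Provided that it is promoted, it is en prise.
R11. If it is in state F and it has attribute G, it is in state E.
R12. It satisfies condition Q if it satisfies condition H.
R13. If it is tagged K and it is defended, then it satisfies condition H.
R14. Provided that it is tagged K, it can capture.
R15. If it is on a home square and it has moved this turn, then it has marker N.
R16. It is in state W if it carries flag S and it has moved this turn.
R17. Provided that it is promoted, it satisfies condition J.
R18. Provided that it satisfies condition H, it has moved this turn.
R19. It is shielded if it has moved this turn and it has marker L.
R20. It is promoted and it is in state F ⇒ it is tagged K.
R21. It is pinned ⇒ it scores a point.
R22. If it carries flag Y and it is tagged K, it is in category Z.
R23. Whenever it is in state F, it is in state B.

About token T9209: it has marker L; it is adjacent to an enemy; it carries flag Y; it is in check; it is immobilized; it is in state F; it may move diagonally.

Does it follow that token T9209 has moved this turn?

Yes

By R5 (it has marker L, it is in state F): it is promoted.
By R20 (it is promoted, it is in state F): it is tagged K.
By R3 (it is tagged K, it carries flag Y, it may move diagonally): it satisfies condition C.
By R9 (it satisfies condition C): it satisfies condition H.
By R18 (it satisfies condition H): it has moved this turn.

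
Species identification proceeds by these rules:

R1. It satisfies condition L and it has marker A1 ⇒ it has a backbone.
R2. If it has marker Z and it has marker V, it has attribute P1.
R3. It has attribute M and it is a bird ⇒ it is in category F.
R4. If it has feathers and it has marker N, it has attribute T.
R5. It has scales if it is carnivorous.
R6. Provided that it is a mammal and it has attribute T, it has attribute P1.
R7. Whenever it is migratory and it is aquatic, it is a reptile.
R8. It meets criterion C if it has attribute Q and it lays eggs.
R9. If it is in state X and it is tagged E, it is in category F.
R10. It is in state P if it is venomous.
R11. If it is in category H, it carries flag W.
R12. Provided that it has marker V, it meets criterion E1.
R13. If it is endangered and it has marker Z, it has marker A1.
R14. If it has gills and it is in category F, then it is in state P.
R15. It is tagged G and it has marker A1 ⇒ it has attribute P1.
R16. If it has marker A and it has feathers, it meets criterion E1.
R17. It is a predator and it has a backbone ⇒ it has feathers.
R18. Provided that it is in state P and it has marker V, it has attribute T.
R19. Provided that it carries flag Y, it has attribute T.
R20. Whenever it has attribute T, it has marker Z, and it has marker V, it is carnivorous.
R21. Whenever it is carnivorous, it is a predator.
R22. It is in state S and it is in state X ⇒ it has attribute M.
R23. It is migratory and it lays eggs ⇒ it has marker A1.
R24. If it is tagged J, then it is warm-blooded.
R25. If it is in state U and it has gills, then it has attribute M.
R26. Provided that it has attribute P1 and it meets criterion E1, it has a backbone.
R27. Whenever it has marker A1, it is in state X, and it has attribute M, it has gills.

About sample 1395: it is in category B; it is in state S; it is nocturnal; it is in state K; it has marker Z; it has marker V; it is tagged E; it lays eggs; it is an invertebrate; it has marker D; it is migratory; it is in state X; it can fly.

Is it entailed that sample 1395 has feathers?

By R2 (it has marker Z, it has marker V): it has attribute P1.
By R9 (it is in state X, it is tagged E): it is in category F.
By R12 (it has marker V): it meets criterion E1.
By R22 (it is in state S, it is in state X): it has attribute M.
By R23 (it is migratory, it lays eggs): it has marker A1.
By R26 (it has attribute P1, it meets criterion E1): it has a backbone.
By R27 (it has marker A1, it is in state X, it has attribute M): it has gills.
By R14 (it has gills, it is in category F): it is in state P.
By R18 (it is in state P, it has marker V): it has attribute T.
By R20 (it has attribute T, it has marker Z, it has marker V): it is carnivorous.
By R21 (it is carnivorous): it is a predator.
By R17 (it is a predator, it has a backbone): it has feathers.

Yes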